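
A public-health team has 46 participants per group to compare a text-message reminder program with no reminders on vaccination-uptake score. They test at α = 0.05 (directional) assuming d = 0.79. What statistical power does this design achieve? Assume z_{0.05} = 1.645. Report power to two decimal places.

For two equal groups, power = Φ(d·√(n/2) − z_{α}).
d·√(n/2) = 0.79 × √(46/2) = 0.79 × 4.796 = 3.789.
z_β = 3.789 − 1.645 = 2.144.
Power = Φ(2.144) = 0.984.

power ≈ 0.98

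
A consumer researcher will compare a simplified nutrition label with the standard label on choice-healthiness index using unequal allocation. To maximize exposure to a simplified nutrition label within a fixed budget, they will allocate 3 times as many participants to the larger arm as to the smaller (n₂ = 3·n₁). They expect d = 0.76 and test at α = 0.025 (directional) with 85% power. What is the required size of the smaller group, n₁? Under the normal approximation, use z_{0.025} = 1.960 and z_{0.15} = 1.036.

With allocation ratio k = n₂/n₁ = 3, Var(x̄₁−x̄₂) = σ²(1/n₁ + 1/(k·n₁)) = σ²·(k+1)/(k·n₁).
So n₁ = (1 + 1/k)·((z_{α} + z_β)/d)² = 1.333 × (2.996/0.76)².
n₁ = 1.333 × 15.54 = 20.7.
Round up: n₁ = 21, giving n₂ = 3 × 21 = 63.

n₁ = 21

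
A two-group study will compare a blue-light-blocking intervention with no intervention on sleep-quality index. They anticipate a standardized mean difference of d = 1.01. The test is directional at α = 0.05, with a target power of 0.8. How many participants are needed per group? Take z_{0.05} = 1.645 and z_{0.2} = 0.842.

n = 13 per group

For two independent groups with equal n: n = 2·((z_{α} + z_β) / d)².
z_{α} + z_β = 1.645 + 0.842 = 2.487.
n = 2 × (2.487 / 1.01)² = 2 × 2.462² = 2 × 6.06 = 12.1.
Round up to the next whole participant.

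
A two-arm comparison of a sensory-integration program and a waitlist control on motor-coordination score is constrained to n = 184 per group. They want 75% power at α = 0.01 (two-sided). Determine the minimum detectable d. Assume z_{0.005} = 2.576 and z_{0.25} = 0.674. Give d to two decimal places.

d_min ≈ 0.34

For two independent groups of n = 184 each: d_min = (z_{α/2} + z_β)·√(2/n).
z-sum = 2.576 + 0.674 = 3.250.
d_min = 3.250 × √(2/184) = 3.250 × 0.1043 = 0.339.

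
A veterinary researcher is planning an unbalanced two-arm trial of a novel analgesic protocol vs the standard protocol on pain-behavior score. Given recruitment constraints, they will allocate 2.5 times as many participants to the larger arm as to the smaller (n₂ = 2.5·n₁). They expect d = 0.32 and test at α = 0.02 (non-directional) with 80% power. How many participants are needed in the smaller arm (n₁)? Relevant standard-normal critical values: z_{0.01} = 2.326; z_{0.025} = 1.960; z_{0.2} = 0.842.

n₁ = 138

With allocation ratio k = n₂/n₁ = 2.5, Var(x̄₁−x̄₂) = σ²(1/n₁ + 1/(k·n₁)) = σ²·(k+1)/(k·n₁).
So n₁ = (1 + 1/k)·((z_{α/2} + z_β)/d)² = 1.400 × (3.168/0.32)².
n₁ = 1.400 × 98.01 = 137.2.
Round up: n₁ = 138, giving n₂ = 2.5 × 138 = 345.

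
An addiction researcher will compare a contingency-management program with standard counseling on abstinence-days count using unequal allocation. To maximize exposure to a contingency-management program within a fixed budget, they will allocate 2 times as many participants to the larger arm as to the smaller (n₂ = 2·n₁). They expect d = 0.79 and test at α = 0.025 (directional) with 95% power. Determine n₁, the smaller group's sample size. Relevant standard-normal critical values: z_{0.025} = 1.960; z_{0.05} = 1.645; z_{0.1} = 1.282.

With allocation ratio k = n₂/n₁ = 2, Var(x̄₁−x̄₂) = σ²(1/n₁ + 1/(k·n₁)) = σ²·(k+1)/(k·n₁).
So n₁ = (1 + 1/k)·((z_{α} + z_β)/d)² = 1.500 × (3.605/0.79)².
n₁ = 1.500 × 20.82 = 31.2.
Round up: n₁ = 32, giving n₂ = 2 × 32 = 64.

n₁ = 32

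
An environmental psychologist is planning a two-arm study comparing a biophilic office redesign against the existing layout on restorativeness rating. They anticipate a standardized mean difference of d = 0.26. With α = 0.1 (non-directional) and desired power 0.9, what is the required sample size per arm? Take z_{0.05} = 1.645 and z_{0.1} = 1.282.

For two independent groups with equal n: n = 2·((z_{α/2} + z_β) / d)².
z_{α/2} + z_β = 1.645 + 1.282 = 2.927.
n = 2 × (2.927 / 0.26)² = 2 × 11.258² = 2 × 126.74 = 253.5.
Round up to the next whole participant.

n = 254 per group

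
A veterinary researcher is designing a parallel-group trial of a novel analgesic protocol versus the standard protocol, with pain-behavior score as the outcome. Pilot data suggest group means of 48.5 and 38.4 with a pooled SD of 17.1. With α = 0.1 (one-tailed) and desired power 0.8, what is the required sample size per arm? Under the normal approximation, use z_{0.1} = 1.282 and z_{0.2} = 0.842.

Cohen's d = |M₁ − M₂| / SD_pooled = |48.5 − 38.4| / 17.1 = 10.1 / 17.1 = 0.591.
For two independent groups with equal n: n = 2·((z_{α} + z_β) / d)².
z_{α} + z_β = 1.282 + 0.842 = 2.124.
n = 2 × (2.124 / 0.591)² = 2 × 3.594² = 2 × 12.92 = 25.8.
Round up to the next whole participant.

n = 26 per group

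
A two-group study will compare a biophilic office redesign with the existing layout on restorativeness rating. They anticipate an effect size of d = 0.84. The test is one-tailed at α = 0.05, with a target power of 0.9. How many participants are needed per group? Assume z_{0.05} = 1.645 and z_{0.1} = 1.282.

For two independent groups with equal n: n = 2·((z_{α} + z_β) / d)².
z_{α} + z_β = 1.645 + 1.282 = 2.927.
n = 2 × (2.927 / 0.84)² = 2 × 3.485² = 2 × 12.14 = 24.3.
Round up to the next whole participant.

n = 25 per group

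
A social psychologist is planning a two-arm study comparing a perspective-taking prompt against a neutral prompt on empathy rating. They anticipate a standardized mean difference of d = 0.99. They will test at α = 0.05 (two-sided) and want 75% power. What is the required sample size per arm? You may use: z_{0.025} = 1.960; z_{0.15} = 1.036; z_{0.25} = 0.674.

For two independent groups with equal n: n = 2·((z_{α/2} + z_β) / d)².
z_{α/2} + z_β = 1.960 + 0.674 = 2.634.
n = 2 × (2.634 / 0.99)² = 2 × 2.661² = 2 × 7.08 = 14.2.
Round up to the next whole participant.

n = 15 per group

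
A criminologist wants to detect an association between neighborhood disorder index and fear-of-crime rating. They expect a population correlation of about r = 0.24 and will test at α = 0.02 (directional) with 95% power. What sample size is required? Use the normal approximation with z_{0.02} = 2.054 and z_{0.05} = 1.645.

Fisher's z: C = ½·ln((1+r)/(1−r)) = ½·ln(1.6316) = 0.2448.
n = ((z_{α} + z_β)/C)² + 3.
(2.054 + 1.645) / 0.2448 = 3.699 / 0.2448 = 15.110.
n = 15.110² + 3 = 228.32 + 3 = 231.3.
Round up.

n = 232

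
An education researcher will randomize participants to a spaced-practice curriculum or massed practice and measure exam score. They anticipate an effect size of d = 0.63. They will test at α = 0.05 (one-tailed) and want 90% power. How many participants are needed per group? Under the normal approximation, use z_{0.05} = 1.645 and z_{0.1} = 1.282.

n = 44 per group

For two independent groups with equal n: n = 2·((z_{α} + z_β) / d)².
z_{α} + z_β = 1.645 + 1.282 = 2.927.
n = 2 × (2.927 / 0.63)² = 2 × 4.646² = 2 × 21.59 = 43.2.
Round up to the next whole participant.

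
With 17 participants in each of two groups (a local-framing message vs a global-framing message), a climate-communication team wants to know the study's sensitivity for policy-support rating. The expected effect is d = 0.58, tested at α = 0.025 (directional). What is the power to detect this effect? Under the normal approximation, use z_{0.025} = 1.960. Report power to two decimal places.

For two equal groups, power = Φ(d·√(n/2) − z_{α}).
d·√(n/2) = 0.58 × √(17/2) = 0.58 × 2.915 = 1.691.
z_β = 1.691 − 1.960 = -0.269.
Power = Φ(-0.269) = 0.394.

power ≈ 0.39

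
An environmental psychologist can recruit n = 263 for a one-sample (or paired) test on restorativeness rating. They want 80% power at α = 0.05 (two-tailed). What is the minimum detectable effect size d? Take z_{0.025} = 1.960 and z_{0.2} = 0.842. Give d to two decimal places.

d_min ≈ 0.17

For a single sample (or paired design) of n = 263: d_min = (z_{α/2} + z_β)/√n.
z-sum = 1.960 + 0.842 = 2.802.
d_min = 2.802 / √263 = 2.802 / 16.217 = 0.173.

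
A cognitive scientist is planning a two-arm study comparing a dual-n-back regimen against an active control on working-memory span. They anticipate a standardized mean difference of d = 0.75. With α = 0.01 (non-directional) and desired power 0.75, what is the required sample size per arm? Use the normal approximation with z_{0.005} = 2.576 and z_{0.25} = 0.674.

For two independent groups with equal n: n = 2·((z_{α/2} + z_β) / d)².
z_{α/2} + z_β = 2.576 + 0.674 = 3.250.
n = 2 × (3.250 / 0.75)² = 2 × 4.333² = 2 × 18.78 = 37.6.
Round up to the next whole participant.

n = 38 per group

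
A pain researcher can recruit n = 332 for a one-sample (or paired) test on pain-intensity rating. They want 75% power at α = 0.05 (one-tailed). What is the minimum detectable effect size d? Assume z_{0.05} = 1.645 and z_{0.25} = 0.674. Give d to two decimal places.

For a single sample (or paired design) of n = 332: d_min = (z_{α} + z_β)/√n.
z-sum = 1.645 + 0.674 = 2.319.
d_min = 2.319 / √332 = 2.319 / 18.221 = 0.127.

d_min ≈ 0.13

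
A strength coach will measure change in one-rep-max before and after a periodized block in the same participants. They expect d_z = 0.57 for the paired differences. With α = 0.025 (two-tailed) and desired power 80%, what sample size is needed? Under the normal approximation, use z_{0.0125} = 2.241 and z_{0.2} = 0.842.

For a paired (one-sample on differences) test: n = ((z_{α/2} + z_β) / d)².
z_{α/2} + z_β = 2.241 + 0.842 = 3.083.
n = (3.083 / 0.57)² = 5.409² = 29.25.
Round up.

n = 30 pairs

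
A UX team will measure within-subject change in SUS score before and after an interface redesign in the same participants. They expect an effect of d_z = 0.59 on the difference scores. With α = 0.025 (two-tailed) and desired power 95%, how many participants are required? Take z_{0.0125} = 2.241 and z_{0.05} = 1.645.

n = 44 pairs

For a paired (one-sample on differences) test: n = ((z_{α/2} + z_β) / d)².
z_{α/2} + z_β = 2.241 + 1.645 = 3.886.
n = (3.886 / 0.59)² = 6.586² = 43.38.
Round up.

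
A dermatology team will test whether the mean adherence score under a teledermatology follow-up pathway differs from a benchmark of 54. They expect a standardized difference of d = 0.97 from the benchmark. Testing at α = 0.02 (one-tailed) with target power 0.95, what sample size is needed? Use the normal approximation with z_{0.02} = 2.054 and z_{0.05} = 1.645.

For a one-sample test: n = ((z_{α} + z_β) / d)².
z_{α} + z_β = 2.054 + 1.645 = 3.699.
n = (3.699 / 0.97)² = 3.813² = 14.54.
Round up.

n = 15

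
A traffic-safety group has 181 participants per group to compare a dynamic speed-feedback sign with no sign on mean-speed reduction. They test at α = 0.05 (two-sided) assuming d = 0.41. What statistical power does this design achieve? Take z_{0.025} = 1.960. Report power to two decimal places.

power ≈ 0.97

For two equal groups, power = Φ(d·√(n/2) − z_{α/2}).
d·√(n/2) = 0.41 × √(181/2) = 0.41 × 9.513 = 3.900.
z_β = 3.900 − 1.960 = 1.940.
Power = Φ(1.940) = 0.974.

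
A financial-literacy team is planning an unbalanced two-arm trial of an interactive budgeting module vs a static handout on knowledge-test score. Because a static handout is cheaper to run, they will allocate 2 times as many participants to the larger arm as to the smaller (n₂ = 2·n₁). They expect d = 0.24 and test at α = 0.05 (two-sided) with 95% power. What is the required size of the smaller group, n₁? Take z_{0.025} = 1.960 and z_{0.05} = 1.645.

With allocation ratio k = n₂/n₁ = 2, Var(x̄₁−x̄₂) = σ²(1/n₁ + 1/(k·n₁)) = σ²·(k+1)/(k·n₁).
So n₁ = (1 + 1/k)·((z_{α/2} + z_β)/d)² = 1.500 × (3.605/0.24)².
n₁ = 1.500 × 225.63 = 338.4.
Round up: n₁ = 339, giving n₂ = 2 × 339 = 678.

n₁ = 339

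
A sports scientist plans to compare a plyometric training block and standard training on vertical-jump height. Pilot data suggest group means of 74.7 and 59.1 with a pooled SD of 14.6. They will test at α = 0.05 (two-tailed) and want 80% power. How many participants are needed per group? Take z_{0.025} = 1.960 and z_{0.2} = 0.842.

Cohen's d = |M₁ − M₂| / SD_pooled = |74.7 − 59.1| / 14.6 = 15.6 / 14.6 = 1.068.
For two independent groups with equal n: n = 2·((z_{α/2} + z_β) / d)².
z_{α/2} + z_β = 1.960 + 0.842 = 2.802.
n = 2 × (2.802 / 1.068)² = 2 × 2.624² = 2 × 6.88 = 13.8.
Round up to the next whole participant.

n = 14 per group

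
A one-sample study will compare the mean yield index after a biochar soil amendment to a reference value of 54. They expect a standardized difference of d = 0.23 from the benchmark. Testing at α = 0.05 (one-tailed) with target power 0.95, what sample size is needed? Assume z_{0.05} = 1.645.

n = 205

For a one-sample test: n = ((z_{α} + z_β) / d)².
z_{α} + z_β = 1.645 + 1.645 = 3.290.
n = (3.290 / 0.23)² = 14.304² = 204.61.
Round up.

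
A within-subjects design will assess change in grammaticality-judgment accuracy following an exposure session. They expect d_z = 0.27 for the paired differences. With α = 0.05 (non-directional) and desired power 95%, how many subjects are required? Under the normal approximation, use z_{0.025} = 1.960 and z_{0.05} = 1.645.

For a paired (one-sample on differences) test: n = ((z_{α/2} + z_β) / d)².
z_{α/2} + z_β = 1.960 + 1.645 = 3.605.
n = (3.605 / 0.27)² = 13.352² = 178.27.
Round up.

n = 179 pairs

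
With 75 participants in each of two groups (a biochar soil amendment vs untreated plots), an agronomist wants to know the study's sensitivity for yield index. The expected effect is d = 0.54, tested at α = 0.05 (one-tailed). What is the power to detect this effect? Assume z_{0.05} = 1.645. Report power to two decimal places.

power ≈ 0.95

For two equal groups, power = Φ(d·√(n/2) − z_{α}).
d·√(n/2) = 0.54 × √(75/2) = 0.54 × 6.124 = 3.307.
z_β = 3.307 − 1.645 = 1.662.
Power = Φ(1.662) = 0.952.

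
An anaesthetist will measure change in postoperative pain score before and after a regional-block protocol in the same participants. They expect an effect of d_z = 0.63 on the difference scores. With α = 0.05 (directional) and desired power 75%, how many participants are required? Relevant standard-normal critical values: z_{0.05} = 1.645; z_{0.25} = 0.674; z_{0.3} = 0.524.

n = 14 pairs

For a paired (one-sample on differences) test: n = ((z_{α} + z_β) / d)².
z_{α} + z_β = 1.645 + 0.674 = 2.319.
n = (2.319 / 0.63)² = 3.681² = 13.55.
Round up.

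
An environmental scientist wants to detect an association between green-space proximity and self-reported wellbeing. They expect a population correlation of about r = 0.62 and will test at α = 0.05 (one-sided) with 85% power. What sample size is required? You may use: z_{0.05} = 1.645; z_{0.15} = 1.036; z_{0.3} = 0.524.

n = 17

Fisher's z: C = ½·ln((1+r)/(1−r)) = ½·ln(4.2632) = 0.7250.
n = ((z_{α} + z_β)/C)² + 3.
(1.645 + 1.036) / 0.7250 = 2.681 / 0.7250 = 3.698.
n = 3.698² + 3 = 13.67 + 3 = 16.7.
Round up.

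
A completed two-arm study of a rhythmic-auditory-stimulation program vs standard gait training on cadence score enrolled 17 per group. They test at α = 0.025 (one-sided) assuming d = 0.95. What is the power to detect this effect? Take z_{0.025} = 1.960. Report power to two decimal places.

power ≈ 0.79

For two equal groups, power = Φ(d·√(n/2) − z_{α}).
d·√(n/2) = 0.95 × √(17/2) = 0.95 × 2.915 = 2.770.
z_β = 2.770 − 1.960 = 0.810.
Power = Φ(0.810) = 0.791.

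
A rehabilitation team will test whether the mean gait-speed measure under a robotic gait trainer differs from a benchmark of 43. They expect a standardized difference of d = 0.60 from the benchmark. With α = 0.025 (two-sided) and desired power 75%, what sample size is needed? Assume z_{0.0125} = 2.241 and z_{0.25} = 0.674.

For a one-sample test: n = ((z_{α/2} + z_β) / d)².
z_{α/2} + z_β = 2.241 + 0.674 = 2.915.
n = (2.915 / 0.60)² = 4.858² = 23.60.
Round up.

n = 24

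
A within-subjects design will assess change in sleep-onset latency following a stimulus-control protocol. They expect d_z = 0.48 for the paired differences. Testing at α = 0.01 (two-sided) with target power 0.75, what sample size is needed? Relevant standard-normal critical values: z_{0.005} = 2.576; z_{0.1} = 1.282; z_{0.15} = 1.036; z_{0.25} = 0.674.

n = 46 pairs

For a paired (one-sample on differences) test: n = ((z_{α/2} + z_β) / d)².
z_{α/2} + z_β = 2.576 + 0.674 = 3.250.
n = (3.250 / 0.48)² = 6.771² = 45.84.
Round up.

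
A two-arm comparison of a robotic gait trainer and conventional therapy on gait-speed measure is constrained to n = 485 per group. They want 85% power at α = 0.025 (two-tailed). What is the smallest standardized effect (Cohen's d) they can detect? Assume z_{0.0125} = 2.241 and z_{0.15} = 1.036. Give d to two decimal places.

For two independent groups of n = 485 each: d_min = (z_{α/2} + z_β)·√(2/n).
z-sum = 2.241 + 1.036 = 3.277.
d_min = 3.277 × √(2/485) = 3.277 × 0.0642 = 0.210.

d_min ≈ 0.21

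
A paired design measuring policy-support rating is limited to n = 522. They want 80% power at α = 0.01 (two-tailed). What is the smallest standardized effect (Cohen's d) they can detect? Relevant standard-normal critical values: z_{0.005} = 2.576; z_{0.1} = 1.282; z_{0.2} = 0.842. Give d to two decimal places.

d_min ≈ 0.15

For a single sample (or paired design) of n = 522: d_min = (z_{α/2} + z_β)/√n.
z-sum = 2.576 + 0.842 = 3.418.
d_min = 3.418 / √522 = 3.418 / 22.847 = 0.150.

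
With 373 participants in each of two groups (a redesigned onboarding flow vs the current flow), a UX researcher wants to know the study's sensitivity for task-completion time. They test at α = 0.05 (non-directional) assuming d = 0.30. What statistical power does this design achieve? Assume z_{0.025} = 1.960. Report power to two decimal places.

For two equal groups, power = Φ(d·√(n/2) − z_{α/2}).
d·√(n/2) = 0.30 × √(373/2) = 0.30 × 13.657 = 4.097.
z_β = 4.097 − 1.960 = 2.137.
Power = Φ(2.137) = 0.984.

power ≈ 0.98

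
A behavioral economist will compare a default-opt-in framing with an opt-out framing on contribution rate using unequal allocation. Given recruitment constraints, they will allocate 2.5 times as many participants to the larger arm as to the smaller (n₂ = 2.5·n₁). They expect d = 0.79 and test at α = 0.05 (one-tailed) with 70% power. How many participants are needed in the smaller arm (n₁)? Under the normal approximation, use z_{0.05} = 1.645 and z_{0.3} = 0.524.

With allocation ratio k = n₂/n₁ = 2.5, Var(x̄₁−x̄₂) = σ²(1/n₁ + 1/(k·n₁)) = σ²·(k+1)/(k·n₁).
So n₁ = (1 + 1/k)·((z_{α} + z_β)/d)² = 1.400 × (2.169/0.79)².
n₁ = 1.400 × 7.54 = 10.6.
Round up: n₁ = 11, giving n₂ = ⌈2.5 × 11⌉ = ⌈27.5⌉ = 28.

n₁ = 11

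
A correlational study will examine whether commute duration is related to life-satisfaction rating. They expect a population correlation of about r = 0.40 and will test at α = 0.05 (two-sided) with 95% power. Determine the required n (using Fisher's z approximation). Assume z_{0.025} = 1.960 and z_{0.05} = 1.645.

n = 76

Fisher's z: C = ½·ln((1+r)/(1−r)) = ½·ln(2.3333) = 0.4236.
n = ((z_{α/2} + z_β)/C)² + 3.
(1.960 + 1.645) / 0.4236 = 3.605 / 0.4236 = 8.510.
n = 8.510² + 3 = 72.43 + 3 = 75.4.
Round up.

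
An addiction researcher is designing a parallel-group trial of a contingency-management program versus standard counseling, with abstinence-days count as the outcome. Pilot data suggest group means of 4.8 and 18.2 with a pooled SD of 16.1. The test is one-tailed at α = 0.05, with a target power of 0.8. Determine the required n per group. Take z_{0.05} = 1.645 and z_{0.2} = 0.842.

n = 18 per group

Cohen's d = |M₁ − M₂| / SD_pooled = |4.8 − 18.2| / 16.1 = 13.4 / 16.1 = 0.832.
For two independent groups with equal n: n = 2·((z_{α} + z_β) / d)².
z_{α} + z_β = 1.645 + 0.842 = 2.487.
n = 2 × (2.487 / 0.832)² = 2 × 2.989² = 2 × 8.94 = 17.9.
Round up to the next whole participant.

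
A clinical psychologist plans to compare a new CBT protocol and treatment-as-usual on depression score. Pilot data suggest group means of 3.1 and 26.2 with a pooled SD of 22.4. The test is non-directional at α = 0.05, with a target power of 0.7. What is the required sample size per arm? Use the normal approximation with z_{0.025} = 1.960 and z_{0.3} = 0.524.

n = 12 per group

Cohen's d = |M₁ − M₂| / SD_pooled = |3.1 − 26.2| / 22.4 = 23.1 / 22.4 = 1.031.
For two independent groups with equal n: n = 2·((z_{α/2} + z_β) / d)².
z_{α/2} + z_β = 1.960 + 0.524 = 2.484.
n = 2 × (2.484 / 1.031)² = 2 × 2.409² = 2 × 5.80 = 11.6.
Round up to the next whole participant.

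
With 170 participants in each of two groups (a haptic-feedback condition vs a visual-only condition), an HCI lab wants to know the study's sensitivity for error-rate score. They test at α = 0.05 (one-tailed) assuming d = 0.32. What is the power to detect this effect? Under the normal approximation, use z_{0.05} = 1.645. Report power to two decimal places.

For two equal groups, power = Φ(d·√(n/2) − z_{α}).
d·√(n/2) = 0.32 × √(170/2) = 0.32 × 9.220 = 2.950.
z_β = 2.950 − 1.645 = 1.305.
Power = Φ(1.305) = 0.904.

power ≈ 0.90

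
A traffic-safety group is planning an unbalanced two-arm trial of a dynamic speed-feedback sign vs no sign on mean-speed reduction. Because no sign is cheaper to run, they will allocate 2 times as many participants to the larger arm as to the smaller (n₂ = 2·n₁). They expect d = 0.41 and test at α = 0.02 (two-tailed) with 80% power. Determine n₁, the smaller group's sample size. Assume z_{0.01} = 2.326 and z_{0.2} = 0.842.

With allocation ratio k = n₂/n₁ = 2, Var(x̄₁−x̄₂) = σ²(1/n₁ + 1/(k·n₁)) = σ²·(k+1)/(k·n₁).
So n₁ = (1 + 1/k)·((z_{α/2} + z_β)/d)² = 1.500 × (3.168/0.41)².
n₁ = 1.500 × 59.70 = 89.6.
Round up: n₁ = 90, giving n₂ = 2 × 90 = 180.

n₁ = 90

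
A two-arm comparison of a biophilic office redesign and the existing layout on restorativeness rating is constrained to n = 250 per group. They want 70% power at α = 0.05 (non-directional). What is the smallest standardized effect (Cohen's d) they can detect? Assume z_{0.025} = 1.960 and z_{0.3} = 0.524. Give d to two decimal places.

For two independent groups of n = 250 each: d_min = (z_{α/2} + z_β)·√(2/n).
z-sum = 1.960 + 0.524 = 2.484.
d_min = 2.484 × √(2/250) = 2.484 × 0.0894 = 0.222.

d_min ≈ 0.22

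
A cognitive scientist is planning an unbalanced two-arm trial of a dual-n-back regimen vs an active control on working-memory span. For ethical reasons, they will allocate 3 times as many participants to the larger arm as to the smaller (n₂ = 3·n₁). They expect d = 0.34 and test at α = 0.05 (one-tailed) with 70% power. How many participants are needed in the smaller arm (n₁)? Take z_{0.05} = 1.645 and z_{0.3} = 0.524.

n₁ = 55

With allocation ratio k = n₂/n₁ = 3, Var(x̄₁−x̄₂) = σ²(1/n₁ + 1/(k·n₁)) = σ²·(k+1)/(k·n₁).
So n₁ = (1 + 1/k)·((z_{α} + z_β)/d)² = 1.333 × (2.169/0.34)².
n₁ = 1.333 × 40.70 = 54.3.
Round up: n₁ = 55, giving n₂ = 3 × 55 = 165.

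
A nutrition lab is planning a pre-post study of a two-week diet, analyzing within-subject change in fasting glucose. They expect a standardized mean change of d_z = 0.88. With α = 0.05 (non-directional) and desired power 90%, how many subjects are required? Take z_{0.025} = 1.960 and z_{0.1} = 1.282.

For a paired (one-sample on differences) test: n = ((z_{α/2} + z_β) / d)².
z_{α/2} + z_β = 1.960 + 1.282 = 3.242.
n = (3.242 / 0.88)² = 3.684² = 13.57.
Round up.

n = 14 pairs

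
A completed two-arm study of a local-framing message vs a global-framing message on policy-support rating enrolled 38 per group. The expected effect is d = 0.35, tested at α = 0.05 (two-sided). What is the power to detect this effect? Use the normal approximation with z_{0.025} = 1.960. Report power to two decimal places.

power ≈ 0.33

For two equal groups, power = Φ(d·√(n/2) − z_{α/2}).
d·√(n/2) = 0.35 × √(38/2) = 0.35 × 4.359 = 1.526.
z_β = 1.526 − 1.960 = -0.434.
Power = Φ(-0.434) = 0.332.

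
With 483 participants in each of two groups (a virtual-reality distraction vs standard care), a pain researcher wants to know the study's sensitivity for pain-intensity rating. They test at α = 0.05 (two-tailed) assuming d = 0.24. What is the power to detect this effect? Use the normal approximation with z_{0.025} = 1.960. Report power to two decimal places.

For two equal groups, power = Φ(d·√(n/2) − z_{α/2}).
d·√(n/2) = 0.24 × √(483/2) = 0.24 × 15.540 = 3.730.
z_β = 3.730 − 1.960 = 1.770.
Power = Φ(1.770) = 0.962.

power ≈ 0.96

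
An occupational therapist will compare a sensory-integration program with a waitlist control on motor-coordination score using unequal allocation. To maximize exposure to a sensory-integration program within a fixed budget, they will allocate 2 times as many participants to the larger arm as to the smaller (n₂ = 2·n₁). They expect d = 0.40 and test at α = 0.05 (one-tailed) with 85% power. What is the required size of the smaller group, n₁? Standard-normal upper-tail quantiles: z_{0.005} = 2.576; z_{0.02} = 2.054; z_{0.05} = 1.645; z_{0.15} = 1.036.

n₁ = 68

With allocation ratio k = n₂/n₁ = 2, Var(x̄₁−x̄₂) = σ²(1/n₁ + 1/(k·n₁)) = σ²·(k+1)/(k·n₁).
So n₁ = (1 + 1/k)·((z_{α} + z_β)/d)² = 1.500 × (2.681/0.40)².
n₁ = 1.500 × 44.92 = 67.4.
Round up: n₁ = 68, giving n₂ = 2 × 68 = 136.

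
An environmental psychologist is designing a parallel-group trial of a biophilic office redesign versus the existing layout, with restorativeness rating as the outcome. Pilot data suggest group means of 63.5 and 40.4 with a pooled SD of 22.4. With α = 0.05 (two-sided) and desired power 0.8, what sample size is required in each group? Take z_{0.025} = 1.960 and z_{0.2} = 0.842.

Cohen's d = |M₁ − M₂| / SD_pooled = |63.5 − 40.4| / 22.4 = 23.1 / 22.4 = 1.031.
For two independent groups with equal n: n = 2·((z_{α/2} + z_β) / d)².
z_{α/2} + z_β = 1.960 + 0.842 = 2.802.
n = 2 × (2.802 / 1.031)² = 2 × 2.718² = 2 × 7.39 = 14.8.
Round up to the next whole participant.

n = 15 per group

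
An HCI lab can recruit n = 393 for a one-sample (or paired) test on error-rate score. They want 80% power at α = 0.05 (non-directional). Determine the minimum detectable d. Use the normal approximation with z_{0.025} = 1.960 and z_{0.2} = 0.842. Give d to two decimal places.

For a single sample (or paired design) of n = 393: d_min = (z_{α/2} + z_β)/√n.
z-sum = 1.960 + 0.842 = 2.802.
d_min = 2.802 / √393 = 2.802 / 19.824 = 0.141.

d_min ≈ 0.14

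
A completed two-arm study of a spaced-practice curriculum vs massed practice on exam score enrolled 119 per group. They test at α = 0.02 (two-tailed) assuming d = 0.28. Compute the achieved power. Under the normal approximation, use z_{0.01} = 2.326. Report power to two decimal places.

For two equal groups, power = Φ(d·√(n/2) − z_{α/2}).
d·√(n/2) = 0.28 × √(119/2) = 0.28 × 7.714 = 2.160.
z_β = 2.160 − 2.326 = -0.166.
Power = Φ(-0.166) = 0.434.

power ≈ 0.43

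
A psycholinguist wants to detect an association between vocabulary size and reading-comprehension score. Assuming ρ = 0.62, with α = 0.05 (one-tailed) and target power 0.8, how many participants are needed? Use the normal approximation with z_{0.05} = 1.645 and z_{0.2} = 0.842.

n = 15

Fisher's z: C = ½·ln((1+r)/(1−r)) = ½·ln(4.2632) = 0.7250.
n = ((z_{α} + z_β)/C)² + 3.
(1.645 + 0.842) / 0.7250 = 2.487 / 0.7250 = 3.430.
n = 3.430² + 3 = 11.77 + 3 = 14.8.
Round up.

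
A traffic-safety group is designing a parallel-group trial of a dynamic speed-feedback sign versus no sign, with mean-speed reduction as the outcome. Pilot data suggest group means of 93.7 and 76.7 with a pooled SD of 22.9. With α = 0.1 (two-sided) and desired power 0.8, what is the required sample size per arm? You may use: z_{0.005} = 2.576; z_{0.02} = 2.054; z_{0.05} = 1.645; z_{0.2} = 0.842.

n = 23 per group

Cohen's d = |M₁ − M₂| / SD_pooled = |93.7 − 76.7| / 22.9 = 17.0 / 22.9 = 0.742.
For two independent groups with equal n: n = 2·((z_{α/2} + z_β) / d)².
z_{α/2} + z_β = 1.645 + 0.842 = 2.487.
n = 2 × (2.487 / 0.742)² = 2 × 3.352² = 2 × 11.23 = 22.5.
Round up to the next whole participant.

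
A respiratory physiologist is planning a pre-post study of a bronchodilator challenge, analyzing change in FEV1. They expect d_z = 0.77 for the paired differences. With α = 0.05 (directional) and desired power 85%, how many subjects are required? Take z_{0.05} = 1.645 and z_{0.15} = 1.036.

n = 13 pairs

For a paired (one-sample on differences) test: n = ((z_{α} + z_β) / d)².
z_{α} + z_β = 1.645 + 1.036 = 2.681.
n = (2.681 / 0.77)² = 3.482² = 12.12.
Round up.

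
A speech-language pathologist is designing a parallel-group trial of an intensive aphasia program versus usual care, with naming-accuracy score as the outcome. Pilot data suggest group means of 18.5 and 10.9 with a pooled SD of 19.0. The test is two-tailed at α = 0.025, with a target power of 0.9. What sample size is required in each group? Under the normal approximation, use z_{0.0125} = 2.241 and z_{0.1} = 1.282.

Cohen's d = |M₁ − M₂| / SD_pooled = |18.5 − 10.9| / 19.0 = 7.6 / 19.0 = 0.400.
For two independent groups with equal n: n = 2·((z_{α/2} + z_β) / d)².
z_{α/2} + z_β = 2.241 + 1.282 = 3.523.
n = 2 × (3.523 / 0.400)² = 2 × 8.807² = 2 × 77.57 = 155.1.
Round up to the next whole participant.

n = 156 per group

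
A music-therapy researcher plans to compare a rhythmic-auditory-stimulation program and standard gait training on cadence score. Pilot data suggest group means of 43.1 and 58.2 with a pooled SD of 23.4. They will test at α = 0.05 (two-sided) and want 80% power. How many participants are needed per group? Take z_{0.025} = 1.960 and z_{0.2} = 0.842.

Cohen's d = |M₁ − M₂| / SD_pooled = |43.1 − 58.2| / 23.4 = 15.1 / 23.4 = 0.645.
For two independent groups with equal n: n = 2·((z_{α/2} + z_β) / d)².
z_{α/2} + z_β = 1.960 + 0.842 = 2.802.
n = 2 × (2.802 / 0.645)² = 2 × 4.344² = 2 × 18.87 = 37.7.
Round up to the next whole participant.

n = 38 per group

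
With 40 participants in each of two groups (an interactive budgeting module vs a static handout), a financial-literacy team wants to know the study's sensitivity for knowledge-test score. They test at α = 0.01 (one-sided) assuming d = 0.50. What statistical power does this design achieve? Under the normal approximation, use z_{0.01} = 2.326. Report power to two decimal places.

For two equal groups, power = Φ(d·√(n/2) − z_{α}).
d·√(n/2) = 0.50 × √(40/2) = 0.50 × 4.472 = 2.236.
z_β = 2.236 − 2.326 = -0.090.
Power = Φ(-0.090) = 0.464.

power ≈ 0.46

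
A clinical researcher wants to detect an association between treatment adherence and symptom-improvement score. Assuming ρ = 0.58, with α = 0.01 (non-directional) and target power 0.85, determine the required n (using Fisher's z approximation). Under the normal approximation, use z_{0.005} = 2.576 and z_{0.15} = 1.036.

n = 33

Fisher's z: C = ½·ln((1+r)/(1−r)) = ½·ln(3.7619) = 0.6625.
n = ((z_{α/2} + z_β)/C)² + 3.
(2.576 + 1.036) / 0.6625 = 3.612 / 0.6625 = 5.452.
n = 5.452² + 3 = 29.73 + 3 = 32.7.
Round up.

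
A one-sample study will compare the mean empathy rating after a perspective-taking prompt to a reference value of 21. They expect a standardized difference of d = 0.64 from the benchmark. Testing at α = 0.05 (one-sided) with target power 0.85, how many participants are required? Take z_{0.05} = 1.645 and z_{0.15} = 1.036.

For a one-sample test: n = ((z_{α} + z_β) / d)².
z_{α} + z_β = 1.645 + 1.036 = 2.681.
n = (2.681 / 0.64)² = 4.189² = 17.55.
Round up.

n = 18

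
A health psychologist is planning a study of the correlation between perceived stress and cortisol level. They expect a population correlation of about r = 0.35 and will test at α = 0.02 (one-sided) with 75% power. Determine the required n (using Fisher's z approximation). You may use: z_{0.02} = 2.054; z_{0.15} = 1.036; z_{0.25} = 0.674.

n = 59

Fisher's z: C = ½·ln((1+r)/(1−r)) = ½·ln(2.0769) = 0.3654.
n = ((z_{α} + z_β)/C)² + 3.
(2.054 + 0.674) / 0.3654 = 2.728 / 0.3654 = 7.466.
n = 7.466² + 3 = 55.74 + 3 = 58.7.
Round up.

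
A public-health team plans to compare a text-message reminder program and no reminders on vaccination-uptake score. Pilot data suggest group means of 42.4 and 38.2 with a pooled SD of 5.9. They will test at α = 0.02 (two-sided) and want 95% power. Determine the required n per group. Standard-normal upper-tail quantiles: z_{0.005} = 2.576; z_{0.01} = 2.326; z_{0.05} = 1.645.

n = 63 per group

Cohen's d = |M₁ − M₂| / SD_pooled = |42.4 − 38.2| / 5.9 = 4.2 / 5.9 = 0.712.
For two independent groups with equal n: n = 2·((z_{α/2} + z_β) / d)².
z_{α/2} + z_β = 2.326 + 1.645 = 3.971.
n = 2 × (3.971 / 0.712)² = 2 × 5.577² = 2 × 31.11 = 62.2.
Round up to the next whole participant.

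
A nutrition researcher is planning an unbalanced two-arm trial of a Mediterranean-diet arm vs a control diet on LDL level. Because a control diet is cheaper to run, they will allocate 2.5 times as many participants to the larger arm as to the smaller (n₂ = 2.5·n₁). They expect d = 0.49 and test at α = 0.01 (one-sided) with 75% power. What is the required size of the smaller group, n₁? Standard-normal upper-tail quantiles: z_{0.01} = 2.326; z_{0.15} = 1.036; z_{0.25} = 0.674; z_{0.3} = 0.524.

With allocation ratio k = n₂/n₁ = 2.5, Var(x̄₁−x̄₂) = σ²(1/n₁ + 1/(k·n₁)) = σ²·(k+1)/(k·n₁).
So n₁ = (1 + 1/k)·((z_{α} + z_β)/d)² = 1.400 × (3.000/0.49)².
n₁ = 1.400 × 37.48 = 52.5.
Round up: n₁ = 53, giving n₂ = ⌈2.5 × 53⌉ = ⌈132.5⌉ = 133.

n₁ = 53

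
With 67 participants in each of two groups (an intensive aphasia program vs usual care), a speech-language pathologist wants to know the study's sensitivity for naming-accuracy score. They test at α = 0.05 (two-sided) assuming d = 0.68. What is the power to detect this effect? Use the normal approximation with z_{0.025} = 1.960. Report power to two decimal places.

For two equal groups, power = Φ(d·√(n/2) − z_{α/2}).
d·√(n/2) = 0.68 × √(67/2) = 0.68 × 5.788 = 3.936.
z_β = 3.936 − 1.960 = 1.976.
Power = Φ(1.976) = 0.976.

power ≈ 0.98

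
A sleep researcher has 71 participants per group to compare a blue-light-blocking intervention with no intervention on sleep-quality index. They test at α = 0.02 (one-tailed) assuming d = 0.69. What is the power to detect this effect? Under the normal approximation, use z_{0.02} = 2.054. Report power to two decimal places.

power ≈ 0.98

For two equal groups, power = Φ(d·√(n/2) − z_{α}).
d·√(n/2) = 0.69 × √(71/2) = 0.69 × 5.958 = 4.111.
z_β = 4.111 − 2.054 = 2.057.
Power = Φ(2.057) = 0.980.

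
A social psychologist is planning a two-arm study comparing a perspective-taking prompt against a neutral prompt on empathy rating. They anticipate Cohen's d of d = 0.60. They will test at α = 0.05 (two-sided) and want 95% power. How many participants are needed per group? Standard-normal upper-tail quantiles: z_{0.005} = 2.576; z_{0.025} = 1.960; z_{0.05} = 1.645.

n = 73 per group

For two independent groups with equal n: n = 2·((z_{α/2} + z_β) / d)².
z_{α/2} + z_β = 1.960 + 1.645 = 3.605.
n = 2 × (3.605 / 0.60)² = 2 × 6.008² = 2 × 36.10 = 72.2.
Round up to the next whole participant.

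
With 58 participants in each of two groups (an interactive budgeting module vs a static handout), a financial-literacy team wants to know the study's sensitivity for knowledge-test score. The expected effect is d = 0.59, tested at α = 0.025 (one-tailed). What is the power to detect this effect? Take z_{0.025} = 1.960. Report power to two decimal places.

power ≈ 0.89

For two equal groups, power = Φ(d·√(n/2) − z_{α}).
d·√(n/2) = 0.59 × √(58/2) = 0.59 × 5.385 = 3.177.
z_β = 3.177 − 1.960 = 1.217.
Power = Φ(1.217) = 0.888.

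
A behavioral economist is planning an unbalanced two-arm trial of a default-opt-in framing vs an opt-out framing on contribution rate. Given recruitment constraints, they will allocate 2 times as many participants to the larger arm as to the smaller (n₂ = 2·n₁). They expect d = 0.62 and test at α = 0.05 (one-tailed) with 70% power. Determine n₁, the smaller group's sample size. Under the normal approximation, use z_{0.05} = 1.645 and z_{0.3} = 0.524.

With allocation ratio k = n₂/n₁ = 2, Var(x̄₁−x̄₂) = σ²(1/n₁ + 1/(k·n₁)) = σ²·(k+1)/(k·n₁).
So n₁ = (1 + 1/k)·((z_{α} + z_β)/d)² = 1.500 × (2.169/0.62)².
n₁ = 1.500 × 12.24 = 18.4.
Round up: n₁ = 19, giving n₂ = 2 × 19 = 38.

n₁ = 19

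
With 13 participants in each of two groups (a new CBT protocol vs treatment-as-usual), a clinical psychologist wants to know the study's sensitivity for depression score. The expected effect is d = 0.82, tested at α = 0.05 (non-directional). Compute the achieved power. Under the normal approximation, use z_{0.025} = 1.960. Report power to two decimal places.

power ≈ 0.55

For two equal groups, power = Φ(d·√(n/2) − z_{α/2}).
d·√(n/2) = 0.82 × √(13/2) = 0.82 × 2.550 = 2.091.
z_β = 2.091 − 1.960 = 0.131.
Power = Φ(0.131) = 0.552.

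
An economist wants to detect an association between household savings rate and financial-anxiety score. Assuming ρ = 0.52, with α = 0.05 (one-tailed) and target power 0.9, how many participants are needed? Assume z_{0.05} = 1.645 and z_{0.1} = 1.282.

n = 29

Fisher's z: C = ½·ln((1+r)/(1−r)) = ½·ln(3.1667) = 0.5763.
n = ((z_{α} + z_β)/C)² + 3.
(1.645 + 1.282) / 0.5763 = 2.927 / 0.5763 = 5.079.
n = 5.079² + 3 = 25.80 + 3 = 28.8.
Round up.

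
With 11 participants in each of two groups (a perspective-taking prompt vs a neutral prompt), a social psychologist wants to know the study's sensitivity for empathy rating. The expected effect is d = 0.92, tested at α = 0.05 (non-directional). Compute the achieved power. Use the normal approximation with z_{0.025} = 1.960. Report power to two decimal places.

For two equal groups, power = Φ(d·√(n/2) − z_{α/2}).
d·√(n/2) = 0.92 × √(11/2) = 0.92 × 2.345 = 2.158.
z_β = 2.158 − 1.960 = 0.198.
Power = Φ(0.198) = 0.578.

power ≈ 0.58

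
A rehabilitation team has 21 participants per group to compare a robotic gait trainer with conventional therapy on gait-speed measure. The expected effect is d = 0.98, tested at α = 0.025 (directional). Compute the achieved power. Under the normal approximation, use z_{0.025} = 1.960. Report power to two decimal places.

power ≈ 0.89

For two equal groups, power = Φ(d·√(n/2) − z_{α}).
d·√(n/2) = 0.98 × √(21/2) = 0.98 × 3.240 = 3.176.
z_β = 3.176 − 1.960 = 1.216.
Power = Φ(1.216) = 0.888.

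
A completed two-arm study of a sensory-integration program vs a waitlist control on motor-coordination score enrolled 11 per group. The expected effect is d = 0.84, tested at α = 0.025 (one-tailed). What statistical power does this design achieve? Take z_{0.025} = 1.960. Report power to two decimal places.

power ≈ 0.50

For two equal groups, power = Φ(d·√(n/2) − z_{α}).
d·√(n/2) = 0.84 × √(11/2) = 0.84 × 2.345 = 1.970.
z_β = 1.970 − 1.960 = 0.010.
Power = Φ(0.010) = 0.504.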